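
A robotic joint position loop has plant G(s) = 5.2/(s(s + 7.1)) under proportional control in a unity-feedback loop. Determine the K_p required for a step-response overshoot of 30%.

From %OS = 100·exp(−πζ/√(1−ζ²)) = 30%, ζ = −ln(0.3)/√(π²+ln²(0.3)) = 0.3579.
Characteristic equation s² + 7.1s + 5.2K_p = 0 gives ζ = 7.1/(2√(5.2K_p)).
Setting ζ = 0.3579: √(5.2K_p) = 7.1/(2·0.3579) = 9.92, so K_p = 98.41/5.2 = 18.9.

K_p = 18.9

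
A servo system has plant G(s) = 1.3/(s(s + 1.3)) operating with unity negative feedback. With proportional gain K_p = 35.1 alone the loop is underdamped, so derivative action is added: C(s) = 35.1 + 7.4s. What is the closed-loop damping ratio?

Forward path: (35.1 + 7.4s)·1.3/(s(s+1.3)). The closed-loop characteristic equation is s² + (1.3 + 1.3·7.4)s + 1.3·35.1 = 0.
That is s² + 10.92s + 45.63 = 0, so ω_n = 6.755 rad/s and ζ = 10.92/(2·6.755) = 0.8083.

ζ = 0.808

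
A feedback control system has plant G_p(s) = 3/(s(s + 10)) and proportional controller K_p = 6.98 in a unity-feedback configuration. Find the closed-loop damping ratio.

With unity feedback the closed-loop characteristic equation is s² + 10s + 6.98·3 = s² + 10s + 20.94 = 0.
Matching s² + 2ζω_n s + ω_n²: ω_n = √20.94 = 4.576 rad/s and 2ζω_n = 10, so ζ = 10/(2·4.576) = 1.09.

ζ = 1.09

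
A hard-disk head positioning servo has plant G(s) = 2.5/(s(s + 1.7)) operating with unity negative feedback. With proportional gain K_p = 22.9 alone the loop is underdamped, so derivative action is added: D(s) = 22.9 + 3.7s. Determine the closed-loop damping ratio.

Forward path: (22.9 + 3.7s)·2.5/(s(s+1.7)). The closed-loop characteristic equation is s² + (1.7 + 2.5·3.7)s + 2.5·22.9 = 0.
That is s² + 10.95s + 57.25 = 0, so ω_n = 7.566 rad/s and ζ = 10.95/(2·7.566) = 0.7236.

ζ = 0.724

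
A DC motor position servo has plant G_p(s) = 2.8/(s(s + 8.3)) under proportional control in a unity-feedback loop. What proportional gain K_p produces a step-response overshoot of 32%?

From %OS = 100·exp(−πζ/√(1−ζ²)) = 32%, ζ = −ln(0.32)/√(π²+ln²(0.32)) = 0.341.
Characteristic equation s² + 8.3s + 2.8K_p = 0 gives ζ = 8.3/(2√(2.8K_p)).
Setting ζ = 0.341: √(2.8K_p) = 8.3/(2·0.341) = 12.17, so K_p = 148.1/2.8 = 52.9.

K_p = 52.9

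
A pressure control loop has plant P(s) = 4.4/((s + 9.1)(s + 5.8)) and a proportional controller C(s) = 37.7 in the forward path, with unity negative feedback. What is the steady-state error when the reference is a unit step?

0.241

The loop is type 0. Static position error constant K_pos = C(0)·P(0) = 37.7·0.08336 = 3.143.
Steady-state error to a unit step: e_ss = 1/(1+K_pos) = 1/4.143 = 0.241.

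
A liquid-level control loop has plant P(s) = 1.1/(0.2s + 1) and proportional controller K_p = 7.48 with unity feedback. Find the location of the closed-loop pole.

Closed loop: T(s) = K_p·P/(1+K_p·P) = 8.228/(0.2s + 1 + 8.228), with pole at s = −(1 + 8.228)/0.2 = −46.14.

s = -46.14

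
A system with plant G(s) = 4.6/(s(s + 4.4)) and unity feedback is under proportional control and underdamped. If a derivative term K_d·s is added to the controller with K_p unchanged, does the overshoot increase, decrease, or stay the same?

With PD the characteristic equation becomes s² + (a + K·K_d)s + K·K_p = 0; the damping term grows, ζ rises, overshoot falls.

decrease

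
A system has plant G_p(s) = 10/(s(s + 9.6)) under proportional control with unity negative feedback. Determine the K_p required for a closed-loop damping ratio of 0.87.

Closed-loop characteristic equation: s² + 9.6s + K_p·10 = 0.
So ω_n = √(10K_p) and 2ζω_n = 9.6, giving ζ = 9.6/(2√(10K_p)).
Setting ζ = 0.87: √(10K_p) = 9.6/(2·0.87) = 5.517, so K_p = 30.44/10 = 3.04.

K_p = 3.04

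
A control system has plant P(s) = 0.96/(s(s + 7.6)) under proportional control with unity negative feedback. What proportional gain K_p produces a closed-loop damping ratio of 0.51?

Closed-loop characteristic equation: s² + 7.6s + K_p·0.96 = 0.
So ω_n = √(0.96K_p) and 2ζω_n = 7.6, giving ζ = 7.6/(2√(0.96K_p)).
Setting ζ = 0.51: √(0.96K_p) = 7.6/(2·0.51) = 7.451, so K_p = 55.52/0.96 = 57.8.

K_p = 57.8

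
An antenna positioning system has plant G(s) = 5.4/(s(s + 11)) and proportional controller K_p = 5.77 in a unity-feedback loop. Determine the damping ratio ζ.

1 + K_p·G(s) = 0 gives s² + 11s + 31.16 = 0.
Matching s² + 2ζω_n s + ω_n²: ω_n = √31.16 = 5.582 rad/s and 2ζω_n = 11, so ζ = 11/(2·5.582) = 0.985.

ζ = 0.985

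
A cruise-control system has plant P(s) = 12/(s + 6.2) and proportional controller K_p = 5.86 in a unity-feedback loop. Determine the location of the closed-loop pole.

s = -76.52

Closed-loop transfer function: T(s) = K_p·P(s)/(1 + K_p·P(s)) = 70.32/(s + 6.2 + 70.32) = 70.32/(s + 76.52).
The closed-loop pole is at s = −76.52.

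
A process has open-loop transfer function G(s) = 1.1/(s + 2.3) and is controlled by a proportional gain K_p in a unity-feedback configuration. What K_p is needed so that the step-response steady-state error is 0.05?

The loop is type 0, so e_ss(step) = 1/(1 + K_pos) with K_pos = K_p·G(0).
G(0) = 0.4783. Require 1/(1 + K_p·0.4783) = 0.05, so 1 + 0.4783·K_p = 20.
K_p = (20 − 1)/0.4783 = 39.7.

K_p = 39.7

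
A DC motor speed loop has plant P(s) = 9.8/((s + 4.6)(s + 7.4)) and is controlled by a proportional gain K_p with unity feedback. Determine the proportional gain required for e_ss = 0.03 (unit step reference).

K_p = 112

For a type-0 loop with proportional control, e_ss = 1/(1 + K_p·P(0)).
P(0) = 0.2879. Require 1/(1 + K_p·0.2879) = 0.03, so 1 + 0.2879·K_p = 33.33.
K_p = (33.33 − 1)/0.2879 = 112.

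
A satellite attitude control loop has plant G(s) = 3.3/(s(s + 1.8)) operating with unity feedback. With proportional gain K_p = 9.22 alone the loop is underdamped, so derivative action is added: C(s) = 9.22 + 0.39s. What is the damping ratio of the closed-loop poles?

Forward path: (9.22 + 0.39s)·3.3/(s(s+1.8)). The closed-loop characteristic equation is s² + (1.8 + 3.3·0.39)s + 3.3·9.22 = 0.
That is s² + 3.087s + 30.43 = 0, so ω_n = 5.516 rad/s and ζ = 3.087/(2·5.516) = 0.2798.

ζ = 0.28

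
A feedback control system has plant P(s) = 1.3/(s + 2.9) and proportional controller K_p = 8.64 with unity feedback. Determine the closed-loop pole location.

Closed-loop transfer function: T(s) = K_p·P(s)/(1 + K_p·P(s)) = 11.23/(s + 2.9 + 11.23) = 11.23/(s + 14.13).
The closed-loop pole is at s = −14.13.

s = -14.13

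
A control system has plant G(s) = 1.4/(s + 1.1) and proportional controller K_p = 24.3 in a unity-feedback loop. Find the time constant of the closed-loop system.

τ = 0.0285 s

Closed-loop transfer function: T(s) = K_p·G(s)/(1 + K_p·G(s)) = 34.02/(s + 1.1 + 34.02) = 34.02/(s + 35.12).
Time constant τ = 1/35.12 = 0.0285 s.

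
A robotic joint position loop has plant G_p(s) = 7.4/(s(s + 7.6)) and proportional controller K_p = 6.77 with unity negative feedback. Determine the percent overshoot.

13.5%

From 1 + K_pG_p(s) = 0: s² + 7.6s + 50.1 = 0 ⇒ ω_n = 7.078, ζ = 0.5369.
%OS = 100·exp(−πζ/√(1−ζ²)) = 100·exp(−π·0.5369/√0.7118) = 13.5%.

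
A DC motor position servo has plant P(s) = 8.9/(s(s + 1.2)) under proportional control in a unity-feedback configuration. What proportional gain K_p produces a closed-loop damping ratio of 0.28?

Closed-loop characteristic equation: s² + 1.2s + K_p·8.9 = 0.
So ω_n = √(8.9K_p) and 2ζω_n = 1.2, giving ζ = 1.2/(2√(8.9K_p)).
Setting ζ = 0.28: √(8.9K_p) = 1.2/(2·0.28) = 2.143, so K_p = 4.592/8.9 = 0.516.

K_p = 0.516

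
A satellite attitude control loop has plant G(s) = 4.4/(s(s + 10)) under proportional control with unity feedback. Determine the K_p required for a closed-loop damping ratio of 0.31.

K_p = 59.1

Closed-loop characteristic equation: s² + 10s + K_p·4.4 = 0.
So ω_n = √(4.4K_p) and 2ζω_n = 10, giving ζ = 10/(2√(4.4K_p)).
Setting ζ = 0.31: √(4.4K_p) = 10/(2·0.31) = 16.13, so K_p = 260.1/4.4 = 59.1.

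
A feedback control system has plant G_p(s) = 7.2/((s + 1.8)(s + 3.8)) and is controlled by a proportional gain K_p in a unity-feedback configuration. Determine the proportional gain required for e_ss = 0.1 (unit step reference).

For a type-0 loop with proportional control, e_ss = 1/(1 + K_p·G_p(0)).
G_p(0) = 1.053. Require 1/(1 + K_p·1.053) = 0.1, so 1 + 1.053·K_p = 10.
K_p = (10 − 1)/1.053 = 8.55.

K_p = 8.55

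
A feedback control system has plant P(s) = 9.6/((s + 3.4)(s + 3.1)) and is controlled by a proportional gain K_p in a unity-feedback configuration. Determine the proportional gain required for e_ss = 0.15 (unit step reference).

The loop is type 0, so e_ss(step) = 1/(1 + K_pos) with K_pos = K_p·P(0).
P(0) = 0.9108. Require 1/(1 + K_p·0.9108) = 0.15, so 1 + 0.9108·K_p = 6.667.
K_p = (6.667 − 1)/0.9108 = 6.22.

K_p = 6.22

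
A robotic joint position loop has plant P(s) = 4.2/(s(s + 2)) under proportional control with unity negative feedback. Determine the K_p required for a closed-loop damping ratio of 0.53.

Closed-loop characteristic equation: s² + 2s + K_p·4.2 = 0.
So ω_n = √(4.2K_p) and 2ζω_n = 2, giving ζ = 2/(2√(4.2K_p)).
Setting ζ = 0.53: √(4.2K_p) = 2/(2·0.53) = 1.887, so K_p = 3.56/4.2 = 0.848.

K_p = 0.848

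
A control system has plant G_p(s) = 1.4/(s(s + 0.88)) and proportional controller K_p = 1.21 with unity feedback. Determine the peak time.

Closed-loop characteristic equation: s² + 0.88s + 1.694 = 0, so ω_n = 1.302 rad/s and ζ = 0.88/(2·1.302) = 0.3381.
Damped frequency ω_d = ω_n√(1−ζ²) = 1.225 rad/s, so peak time T_p = π/ω_d = 2.56 s.

T_p = 2.56 s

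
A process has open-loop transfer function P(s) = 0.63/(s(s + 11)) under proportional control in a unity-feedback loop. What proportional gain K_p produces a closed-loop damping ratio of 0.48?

K_p = 208

Closed-loop characteristic equation: s² + 11s + K_p·0.63 = 0.
So ω_n = √(0.63K_p) and 2ζω_n = 11, giving ζ = 11/(2√(0.63K_p)).
Setting ζ = 0.48: √(0.63K_p) = 11/(2·0.48) = 11.46, so K_p = 131.3/0.63 = 208.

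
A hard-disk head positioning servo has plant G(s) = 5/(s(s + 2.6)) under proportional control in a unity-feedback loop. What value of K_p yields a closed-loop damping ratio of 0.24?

Closed-loop characteristic equation: s² + 2.6s + K_p·5 = 0.
So ω_n = √(5K_p) and 2ζω_n = 2.6, giving ζ = 2.6/(2√(5K_p)).
Setting ζ = 0.24: √(5K_p) = 2.6/(2·0.24) = 5.417, so K_p = 29.34/5 = 5.87.

K_p = 5.87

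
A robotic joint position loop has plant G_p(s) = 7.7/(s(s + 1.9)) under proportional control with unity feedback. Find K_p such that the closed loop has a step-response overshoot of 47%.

From %OS = 100·exp(−πζ/√(1−ζ²)) = 47%, ζ = −ln(0.47)/√(π²+ln²(0.47)) = 0.2337.
Characteristic equation s² + 1.9s + 7.7K_p = 0 gives ζ = 1.9/(2√(7.7K_p)).
Setting ζ = 0.2337: √(7.7K_p) = 1.9/(2·0.2337) = 4.065, so K_p = 16.53/7.7 = 2.15.

K_p = 2.15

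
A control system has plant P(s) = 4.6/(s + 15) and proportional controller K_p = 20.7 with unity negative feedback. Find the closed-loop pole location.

s = -110.2

Closed-loop transfer function: T(s) = K_p·P(s)/(1 + K_p·P(s)) = 95.22/(s + 15 + 95.22) = 95.22/(s + 110.2).
The closed-loop pole is at s = −110.2.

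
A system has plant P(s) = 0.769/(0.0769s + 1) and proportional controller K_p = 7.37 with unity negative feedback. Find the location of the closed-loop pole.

s = -86.7

Closed loop: T(s) = K_p·P/(1+K_p·P) = 5.668/(0.0769s + 1 + 5.668), with pole at s = −(1 + 5.668)/0.0769 = −86.7.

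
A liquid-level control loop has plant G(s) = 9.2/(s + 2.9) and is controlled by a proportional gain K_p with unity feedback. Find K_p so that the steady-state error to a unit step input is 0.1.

Steady-state error for a unit step on this type-0 loop is 1/(1 + K_p·G(0)).
G(0) = 3.172. Require 1/(1 + K_p·3.172) = 0.1, so 1 + 3.172·K_p = 10.
K_p = (10 − 1)/3.172 = 2.84.

K_p = 2.84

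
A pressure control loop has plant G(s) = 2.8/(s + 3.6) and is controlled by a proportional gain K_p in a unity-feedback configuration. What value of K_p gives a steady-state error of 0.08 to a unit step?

K_p = 14.8

Steady-state error for a unit step on this type-0 loop is 1/(1 + K_p·G(0)).
G(0) = 0.7778. Require 1/(1 + K_p·0.7778) = 0.08, so 1 + 0.7778·K_p = 12.5.
K_p = (12.5 − 1)/0.7778 = 14.8.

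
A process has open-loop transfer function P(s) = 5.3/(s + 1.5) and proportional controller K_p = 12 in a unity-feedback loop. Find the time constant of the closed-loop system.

τ = 0.0154 s

Closed-loop transfer function: T(s) = K_p·P(s)/(1 + K_p·P(s)) = 63.6/(s + 1.5 + 63.6) = 63.6/(s + 65.1).
Time constant τ = 1/65.1 = 0.0154 s.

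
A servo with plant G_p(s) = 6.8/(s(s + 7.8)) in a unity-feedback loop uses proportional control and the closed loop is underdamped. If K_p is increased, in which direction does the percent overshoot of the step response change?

increase

Characteristic equation s² + 7.8s + K_p·6.8 = 0: raising K_p raises ω_n while 2ζω_n = 7.8 is fixed, so ζ falls and overshoot grows.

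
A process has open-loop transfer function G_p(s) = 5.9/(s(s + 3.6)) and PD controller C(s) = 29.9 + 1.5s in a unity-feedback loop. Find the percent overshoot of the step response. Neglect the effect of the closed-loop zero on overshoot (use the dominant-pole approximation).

Forward path: (29.9 + 1.5s)·5.9/(s(s+3.6)). The closed-loop characteristic equation is s² + (3.6 + 5.9·1.5)s + 5.9·29.9 = 0.
That is s² + 12.45s + 176.4 = 0, so ω_n = 13.28 rad/s and ζ = 12.45/(2·13.28) = 0.4687.
%OS = 100·exp(−πζ/√(1−ζ²)) = 18.9%.

18.9%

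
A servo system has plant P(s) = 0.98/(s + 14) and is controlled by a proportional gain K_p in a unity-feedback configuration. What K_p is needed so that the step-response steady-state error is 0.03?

The loop is type 0, so e_ss(step) = 1/(1 + K_pos) with K_pos = K_p·P(0).
P(0) = 0.07. Require 1/(1 + K_p·0.07) = 0.03, so 1 + 0.07·K_p = 33.33.
K_p = (33.33 − 1)/0.07 = 462.

K_p = 462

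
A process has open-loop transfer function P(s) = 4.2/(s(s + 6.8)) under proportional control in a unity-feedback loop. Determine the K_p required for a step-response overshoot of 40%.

K_p = 35.1

From %OS = 100·exp(−πζ/√(1−ζ²)) = 40%, ζ = −ln(0.4)/√(π²+ln²(0.4)) = 0.28.
Characteristic equation s² + 6.8s + 4.2K_p = 0 gives ζ = 6.8/(2√(4.2K_p)).
Setting ζ = 0.28: √(4.2K_p) = 6.8/(2·0.28) = 12.14, so K_p = 147.5/4.2 = 35.1.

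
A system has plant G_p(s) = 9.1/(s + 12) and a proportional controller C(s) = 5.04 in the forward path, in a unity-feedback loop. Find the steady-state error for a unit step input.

The loop is type 0. Static position error constant K_pos = C(0)·G_p(0) = 5.04·0.7583 = 3.822.
Steady-state error to a unit step: e_ss = 1/(1+K_pos) = 1/4.822 = 0.207.

0.207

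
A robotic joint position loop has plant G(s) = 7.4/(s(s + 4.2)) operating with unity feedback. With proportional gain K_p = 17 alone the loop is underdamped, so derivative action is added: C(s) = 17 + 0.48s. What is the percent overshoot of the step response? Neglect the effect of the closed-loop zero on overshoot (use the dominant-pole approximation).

Forward path: (17 + 0.48s)·7.4/(s(s+4.2)). The closed-loop characteristic equation is s² + (4.2 + 7.4·0.48)s + 7.4·17 = 0.
That is s² + 7.752s + 125.8 = 0, so ω_n = 11.22 rad/s and ζ = 7.752/(2·11.22) = 0.3456.
%OS = 100·exp(−πζ/√(1−ζ²)) = 31.4%.

31.4%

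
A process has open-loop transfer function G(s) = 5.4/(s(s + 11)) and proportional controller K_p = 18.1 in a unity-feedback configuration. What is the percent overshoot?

12.2%

The closed-loop denominator s² + 11s + 97.74 gives ω_n = √97.74 = 9.886 and ζ = 11/(2ω_n) = 0.5563.
%OS = 100·exp(−πζ/√(1−ζ²)) = 100·exp(−π·0.5563/√0.6905) = 12.2%.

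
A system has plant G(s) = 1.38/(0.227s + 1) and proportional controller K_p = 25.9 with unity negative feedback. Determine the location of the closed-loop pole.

Closed loop: T(s) = K_p·G/(1+K_p·G) = 35.74/(0.227s + 1 + 35.74), with pole at s = −(1 + 35.74)/0.227 = −161.9.

s = -161.9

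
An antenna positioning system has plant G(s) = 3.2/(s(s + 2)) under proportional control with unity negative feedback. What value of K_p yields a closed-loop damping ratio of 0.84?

K_p = 0.443

Closed-loop characteristic equation: s² + 2s + K_p·3.2 = 0.
So ω_n = √(3.2K_p) and 2ζω_n = 2, giving ζ = 2/(2√(3.2K_p)).
Setting ζ = 0.84: √(3.2K_p) = 2/(2·0.84) = 1.19, so K_p = 1.417/3.2 = 0.443.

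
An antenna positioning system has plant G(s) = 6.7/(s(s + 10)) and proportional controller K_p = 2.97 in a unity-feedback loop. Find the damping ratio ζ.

With unity feedback the closed-loop characteristic equation is s² + 10s + 2.97·6.7 = s² + 10s + 19.9 = 0.
So ω_n² = 19.9 ⇒ ω_n = 4.461 rad/s, and ζ = 10/(2ω_n) = 1.12.

ζ = 1.12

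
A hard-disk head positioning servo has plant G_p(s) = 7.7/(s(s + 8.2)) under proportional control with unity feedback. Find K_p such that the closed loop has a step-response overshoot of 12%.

K_p = 6.98

From %OS = 100·exp(−πζ/√(1−ζ²)) = 12%, ζ = −ln(0.12)/√(π²+ln²(0.12)) = 0.5594.
Characteristic equation s² + 8.2s + 7.7K_p = 0 gives ζ = 8.2/(2√(7.7K_p)).
Setting ζ = 0.5594: √(7.7K_p) = 8.2/(2·0.5594) = 7.329, so K_p = 53.72/7.7 = 6.98.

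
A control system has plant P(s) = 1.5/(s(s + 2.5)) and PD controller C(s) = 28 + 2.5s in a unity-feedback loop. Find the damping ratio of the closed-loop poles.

Forward path: (28 + 2.5s)·1.5/(s(s+2.5)). The closed-loop characteristic equation is s² + (2.5 + 1.5·2.5)s + 1.5·28 = 0.
That is s² + 6.25s + 42 = 0, so ω_n = 6.481 rad/s and ζ = 6.25/(2·6.481) = 0.4822.

ζ = 0.482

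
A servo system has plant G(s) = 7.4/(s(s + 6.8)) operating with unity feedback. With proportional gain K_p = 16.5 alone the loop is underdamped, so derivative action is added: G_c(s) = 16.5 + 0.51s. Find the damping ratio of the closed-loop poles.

Forward path: (16.5 + 0.51s)·7.4/(s(s+6.8)). The closed-loop characteristic equation is s² + (6.8 + 7.4·0.51)s + 7.4·16.5 = 0.
That is s² + 10.57s + 122.1 = 0, so ω_n = 11.05 rad/s and ζ = 10.57/(2·11.05) = 0.4785.

ζ = 0.478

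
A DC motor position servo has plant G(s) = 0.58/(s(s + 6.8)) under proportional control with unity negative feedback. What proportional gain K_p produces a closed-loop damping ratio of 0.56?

K_p = 63.6

Closed-loop characteristic equation: s² + 6.8s + K_p·0.58 = 0.
So ω_n = √(0.58K_p) and 2ζω_n = 6.8, giving ζ = 6.8/(2√(0.58K_p)).
Setting ζ = 0.56: √(0.58K_p) = 6.8/(2·0.56) = 6.071, so K_p = 36.86/0.58 = 63.6.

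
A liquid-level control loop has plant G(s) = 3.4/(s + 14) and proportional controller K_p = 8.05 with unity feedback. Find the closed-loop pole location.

Closed-loop transfer function: T(s) = K_p·G(s)/(1 + K_p·G(s)) = 27.37/(s + 14 + 27.37) = 27.37/(s + 41.37).
The closed-loop pole is at s = −41.37.

s = -41.37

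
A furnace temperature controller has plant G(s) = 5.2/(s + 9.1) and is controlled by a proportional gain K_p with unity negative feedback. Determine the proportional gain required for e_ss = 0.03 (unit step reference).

For a type-0 loop with proportional control, e_ss = 1/(1 + K_p·G(0)).
G(0) = 0.5714. Require 1/(1 + K_p·0.5714) = 0.03, so 1 + 0.5714·K_p = 33.33.
K_p = (33.33 − 1)/0.5714 = 56.6.

K_p = 56.6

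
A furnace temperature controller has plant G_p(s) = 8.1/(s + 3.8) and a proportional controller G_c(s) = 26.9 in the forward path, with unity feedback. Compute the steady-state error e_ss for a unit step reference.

0.0171

The loop is type 0. Static position error constant K_pos = G_c(0)·G_p(0) = 26.9·2.132 = 57.34.
Steady-state error to a unit step: e_ss = 1/(1+K_pos) = 1/58.34 = 0.0171.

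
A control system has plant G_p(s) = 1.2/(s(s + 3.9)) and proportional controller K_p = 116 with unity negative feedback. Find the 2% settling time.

T_s ≈ 2.05 s

The closed-loop denominator s² + 3.9s + 139.2 gives ω_n = √139.2 = 11.8 and ζ = 3.9/(2ω_n) = 0.1653.
2% settling time T_s ≈ 4/(ζω_n) = 4/1.95 = 2.05 s.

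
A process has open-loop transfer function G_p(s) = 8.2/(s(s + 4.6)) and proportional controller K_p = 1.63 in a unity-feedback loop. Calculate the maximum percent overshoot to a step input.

From 1 + K_pG_p(s) = 0: s² + 4.6s + 13.37 = 0 ⇒ ω_n = 3.656, ζ = 0.6291.
%OS = 100·exp(−πζ/√(1−ζ²)) = 100·exp(−π·0.6291/√0.6042) = 7.87%.

7.87%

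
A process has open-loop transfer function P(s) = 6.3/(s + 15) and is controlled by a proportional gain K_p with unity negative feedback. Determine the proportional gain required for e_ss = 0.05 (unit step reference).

Steady-state error for a unit step on this type-0 loop is 1/(1 + K_p·P(0)).
P(0) = 0.42. Require 1/(1 + K_p·0.42) = 0.05, so 1 + 0.42·K_p = 20.
K_p = (20 − 1)/0.42 = 45.2.

K_p = 45.2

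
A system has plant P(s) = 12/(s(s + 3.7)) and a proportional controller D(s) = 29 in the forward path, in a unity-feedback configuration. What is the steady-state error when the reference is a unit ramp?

0.0106

The loop has one pole at the origin (type 1). Velocity error constant K_v = lim_{s→0} s·D(s)P(s) = 29·12/3.7 = 94.05.
Steady-state error to a unit ramp: e_ss = 1/K_v = 0.0106.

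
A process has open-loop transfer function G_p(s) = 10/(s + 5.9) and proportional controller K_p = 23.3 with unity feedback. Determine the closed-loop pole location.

Closed-loop transfer function: T(s) = K_p·G_p(s)/(1 + K_p·G_p(s)) = 233/(s + 5.9 + 233) = 233/(s + 238.9).
The closed-loop pole is at s = −238.9.

s = -238.9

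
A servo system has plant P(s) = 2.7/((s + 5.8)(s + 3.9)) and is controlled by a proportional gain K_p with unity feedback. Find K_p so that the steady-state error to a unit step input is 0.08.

The loop is type 0, so e_ss(step) = 1/(1 + K_pos) with K_pos = K_p·P(0).
P(0) = 0.1194. Require 1/(1 + K_p·0.1194) = 0.08, so 1 + 0.1194·K_p = 12.5.
K_p = (12.5 − 1)/0.1194 = 96.3.

K_p = 96.3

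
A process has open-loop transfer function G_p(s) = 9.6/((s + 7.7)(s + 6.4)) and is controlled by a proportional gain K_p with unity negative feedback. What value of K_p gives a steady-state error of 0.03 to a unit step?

For a type-0 loop with proportional control, e_ss = 1/(1 + K_p·G_p(0)).
G_p(0) = 0.1948. Require 1/(1 + K_p·0.1948) = 0.03, so 1 + 0.1948·K_p = 33.33.
K_p = (33.33 − 1)/0.1948 = 166.

K_p = 166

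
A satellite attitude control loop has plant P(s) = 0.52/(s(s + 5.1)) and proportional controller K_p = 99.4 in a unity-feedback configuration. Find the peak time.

Closed-loop characteristic equation: s² + 5.1s + 51.69 = 0, so ω_n = 7.189 rad/s and ζ = 5.1/(2·7.189) = 0.3547.
Damped frequency ω_d = ω_n√(1−ζ²) = 6.722 rad/s, so peak time T_p = π/ω_d = 0.467 s.

T_p = 0.467 s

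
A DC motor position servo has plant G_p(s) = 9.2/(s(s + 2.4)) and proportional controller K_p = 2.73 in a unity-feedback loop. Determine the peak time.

From 1 + K_pG_p(s) = 0: s² + 2.4s + 25.12 = 0 ⇒ ω_n = 5.012, ζ = 0.2394.
Damped frequency ω_d = ω_n√(1−ζ²) = 4.866 rad/s, so peak time T_p = π/ω_d = 0.646 s.

T_p = 0.646 s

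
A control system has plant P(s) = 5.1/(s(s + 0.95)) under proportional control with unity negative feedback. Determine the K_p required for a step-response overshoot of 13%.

K_p = 0.149

From %OS = 100·exp(−πζ/√(1−ζ²)) = 13%, ζ = −ln(0.13)/√(π²+ln²(0.13)) = 0.5446.
Characteristic equation s² + 0.95s + 5.1K_p = 0 gives ζ = 0.95/(2√(5.1K_p)).
Setting ζ = 0.5446: √(5.1K_p) = 0.95/(2·0.5446) = 0.8721, so K_p = 0.7606/5.1 = 0.149.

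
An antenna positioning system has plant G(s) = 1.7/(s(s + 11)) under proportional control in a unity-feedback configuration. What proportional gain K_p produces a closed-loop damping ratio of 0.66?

K_p = 40.8

Closed-loop characteristic equation: s² + 11s + K_p·1.7 = 0.
So ω_n = √(1.7K_p) and 2ζω_n = 11, giving ζ = 11/(2√(1.7K_p)).
Setting ζ = 0.66: √(1.7K_p) = 11/(2·0.66) = 8.333, so K_p = 69.44/1.7 = 40.8.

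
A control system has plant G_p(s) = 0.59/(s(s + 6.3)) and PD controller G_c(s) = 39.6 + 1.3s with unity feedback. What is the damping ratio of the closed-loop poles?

ζ = 0.731

Forward path: (39.6 + 1.3s)·0.59/(s(s+6.3)). The closed-loop characteristic equation is s² + (6.3 + 0.59·1.3)s + 0.59·39.6 = 0.
That is s² + 7.067s + 23.36 = 0, so ω_n = 4.834 rad/s and ζ = 7.067/(2·4.834) = 0.731.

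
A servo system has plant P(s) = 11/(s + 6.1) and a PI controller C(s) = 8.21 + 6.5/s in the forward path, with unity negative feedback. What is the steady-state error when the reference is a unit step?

0

The open loop C(s)P(s) has a pole at the origin (type 1), so the static position error constant is infinite and e_ss = 1/(1+∞) = 0.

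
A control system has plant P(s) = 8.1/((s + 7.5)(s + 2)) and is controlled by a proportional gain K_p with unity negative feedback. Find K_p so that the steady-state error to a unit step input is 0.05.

The loop is type 0, so e_ss(step) = 1/(1 + K_pos) with K_pos = K_p·P(0).
P(0) = 0.54. Require 1/(1 + K_p·0.54) = 0.05, so 1 + 0.54·K_p = 20.
K_p = (20 − 1)/0.54 = 35.2.

K_p = 35.2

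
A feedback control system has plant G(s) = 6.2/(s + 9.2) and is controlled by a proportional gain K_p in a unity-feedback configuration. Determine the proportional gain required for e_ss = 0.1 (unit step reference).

K_p = 13.4

The loop is type 0, so e_ss(step) = 1/(1 + K_pos) with K_pos = K_p·G(0).
G(0) = 0.6739. Require 1/(1 + K_p·0.6739) = 0.1, so 1 + 0.6739·K_p = 10.
K_p = (10 − 1)/0.6739 = 13.4.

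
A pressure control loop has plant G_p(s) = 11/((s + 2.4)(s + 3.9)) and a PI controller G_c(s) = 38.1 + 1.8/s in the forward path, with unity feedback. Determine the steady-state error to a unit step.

0

The open loop G_c(s)G_p(s) has a pole at the origin (type 1), so the static position error constant is infinite and e_ss = 1/(1+∞) = 0.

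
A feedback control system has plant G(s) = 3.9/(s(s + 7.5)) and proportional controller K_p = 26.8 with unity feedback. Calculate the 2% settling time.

T_s ≈ 1.07 s

Closed-loop characteristic equation: s² + 7.5s + 104.5 = 0, so ω_n = 10.22 rad/s and ζ = 7.5/(2·10.22) = 0.3668.
2% settling time T_s ≈ 4/(ζω_n) = 4/3.75 = 1.07 s.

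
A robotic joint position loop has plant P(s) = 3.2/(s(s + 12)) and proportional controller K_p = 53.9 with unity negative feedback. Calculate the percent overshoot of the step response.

19.9%

Closed-loop characteristic equation: s² + 12s + 172.5 = 0, so ω_n = 13.13 rad/s and ζ = 12/(2·13.13) = 0.4569.
%OS = 100·exp(−πζ/√(1−ζ²)) = 100·exp(−π·0.4569/√0.7913) = 19.9%.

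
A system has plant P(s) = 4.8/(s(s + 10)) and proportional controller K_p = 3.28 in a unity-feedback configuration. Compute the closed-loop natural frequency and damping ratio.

ω_n = 3.97 rad/s, ζ = 1.26

1 + K_p·P(s) = 0 gives s² + 10s + 15.74 = 0.
So ω_n² = 15.74 ⇒ ω_n = 3.968 rad/s, and ζ = 10/(2ω_n) = 1.26.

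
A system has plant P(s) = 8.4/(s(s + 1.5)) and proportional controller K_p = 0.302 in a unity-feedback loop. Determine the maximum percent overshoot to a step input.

18.7%

Closed-loop characteristic equation: s² + 1.5s + 2.537 = 0, so ω_n = 1.593 rad/s and ζ = 1.5/(2·1.593) = 0.4709.
%OS = 100·exp(−πζ/√(1−ζ²)) = 100·exp(−π·0.4709/√0.7783) = 18.7%.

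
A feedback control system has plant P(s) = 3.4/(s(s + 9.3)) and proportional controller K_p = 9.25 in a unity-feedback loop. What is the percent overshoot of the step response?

Closed-loop characteristic equation: s² + 9.3s + 31.45 = 0, so ω_n = 5.608 rad/s and ζ = 9.3/(2·5.608) = 0.8292.
%OS = 100·exp(−πζ/√(1−ζ²)) = 100·exp(−π·0.8292/√0.3125) = 0.947%.

0.947%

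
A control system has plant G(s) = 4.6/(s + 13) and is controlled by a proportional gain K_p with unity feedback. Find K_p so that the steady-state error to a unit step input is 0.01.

For a type-0 loop with proportional control, e_ss = 1/(1 + K_p·G(0)).
G(0) = 0.3538. Require 1/(1 + K_p·0.3538) = 0.01, so 1 + 0.3538·K_p = 100.
K_p = (100 − 1)/0.3538 = 280.

K_p = 280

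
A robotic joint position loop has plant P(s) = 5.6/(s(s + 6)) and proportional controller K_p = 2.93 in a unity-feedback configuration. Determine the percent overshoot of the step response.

From 1 + K_pP(s) = 0: s² + 6s + 16.41 = 0 ⇒ ω_n = 4.051, ζ = 0.7406.
%OS = 100·exp(−πζ/√(1−ζ²)) = 100·exp(−π·0.7406/√0.4515) = 3.13%.

3.13%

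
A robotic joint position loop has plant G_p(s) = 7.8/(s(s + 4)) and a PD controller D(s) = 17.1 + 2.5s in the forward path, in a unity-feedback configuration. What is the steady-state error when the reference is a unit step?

The open loop D(s)G_p(s) has a pole at the origin (type 1), so the static position error constant is infinite and e_ss = 1/(1+∞) = 0.

0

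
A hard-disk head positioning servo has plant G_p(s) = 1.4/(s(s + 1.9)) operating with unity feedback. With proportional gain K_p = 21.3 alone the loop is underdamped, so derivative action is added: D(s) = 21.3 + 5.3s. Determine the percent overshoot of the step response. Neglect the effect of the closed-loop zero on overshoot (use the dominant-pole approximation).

0.584%

Forward path: (21.3 + 5.3s)·1.4/(s(s+1.9)). The closed-loop characteristic equation is s² + (1.9 + 1.4·5.3)s + 1.4·21.3 = 0.
That is s² + 9.32s + 29.82 = 0, so ω_n = 5.461 rad/s and ζ = 9.32/(2·5.461) = 0.8534.
%OS = 100·exp(−πζ/√(1−ζ²)) = 0.584%.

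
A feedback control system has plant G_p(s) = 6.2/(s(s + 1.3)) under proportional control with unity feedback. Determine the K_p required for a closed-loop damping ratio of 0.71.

Closed-loop characteristic equation: s² + 1.3s + K_p·6.2 = 0.
So ω_n = √(6.2K_p) and 2ζω_n = 1.3, giving ζ = 1.3/(2√(6.2K_p)).
Setting ζ = 0.71: √(6.2K_p) = 1.3/(2·0.71) = 0.9155, so K_p = 0.8381/6.2 = 0.135.

K_p = 0.135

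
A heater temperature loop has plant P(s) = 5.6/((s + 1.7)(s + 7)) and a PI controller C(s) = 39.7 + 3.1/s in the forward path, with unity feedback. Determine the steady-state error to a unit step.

0

The open loop C(s)P(s) has a pole at the origin (type 1), so the static position error constant is infinite and e_ss = 1/(1+∞) = 0.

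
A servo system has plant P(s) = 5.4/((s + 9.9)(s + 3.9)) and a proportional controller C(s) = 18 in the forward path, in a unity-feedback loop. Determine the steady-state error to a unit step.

The loop is type 0. Static position error constant K_pos = C(0)·P(0) = 18·0.1399 = 2.517.
Steady-state error to a unit step: e_ss = 1/(1+K_pos) = 1/3.517 = 0.284.

0.284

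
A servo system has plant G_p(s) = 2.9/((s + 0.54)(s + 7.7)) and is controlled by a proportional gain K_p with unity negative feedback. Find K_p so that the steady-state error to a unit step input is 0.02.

For a type-0 loop with proportional control, e_ss = 1/(1 + K_p·G_p(0)).
G_p(0) = 0.6975. Require 1/(1 + K_p·0.6975) = 0.02, so 1 + 0.6975·K_p = 50.
K_p = (50 − 1)/0.6975 = 70.3.

K_p = 70.3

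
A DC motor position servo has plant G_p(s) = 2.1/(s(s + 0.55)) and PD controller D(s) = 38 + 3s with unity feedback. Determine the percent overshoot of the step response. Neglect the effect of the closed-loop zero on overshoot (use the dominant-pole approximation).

27.1%

Forward path: (38 + 3s)·2.1/(s(s+0.55)). The closed-loop characteristic equation is s² + (0.55 + 2.1·3)s + 2.1·38 = 0.
That is s² + 6.85s + 79.8 = 0, so ω_n = 8.933 rad/s and ζ = 6.85/(2·8.933) = 0.3834.
%OS = 100·exp(−πζ/√(1−ζ²)) = 27.1%.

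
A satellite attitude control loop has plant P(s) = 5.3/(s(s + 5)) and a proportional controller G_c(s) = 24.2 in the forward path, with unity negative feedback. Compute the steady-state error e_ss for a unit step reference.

The open loop G_c(s)P(s) has a pole at the origin (type 1), so the static position error constant is infinite and e_ss = 1/(1+∞) = 0.

0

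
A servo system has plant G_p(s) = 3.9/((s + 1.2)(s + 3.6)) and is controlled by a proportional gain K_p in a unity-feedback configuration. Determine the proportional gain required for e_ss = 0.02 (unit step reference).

K_p = 54.3

For a type-0 loop with proportional control, e_ss = 1/(1 + K_p·G_p(0)).
G_p(0) = 0.9028. Require 1/(1 + K_p·0.9028) = 0.02, so 1 + 0.9028·K_p = 50.
K_p = (50 − 1)/0.9028 = 54.3.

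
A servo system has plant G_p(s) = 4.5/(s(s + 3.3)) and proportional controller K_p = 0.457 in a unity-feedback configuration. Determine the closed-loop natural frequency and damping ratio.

ω_n = 1.43 rad/s, ζ = 1.15

With unity feedback the closed-loop characteristic equation is s² + 3.3s + 0.457·4.5 = s² + 3.3s + 2.057 = 0.
Matching s² + 2ζω_n s + ω_n²: ω_n = √2.057 = 1.434 rad/s and 2ζω_n = 3.3, so ζ = 3.3/(2·1.434) = 1.15.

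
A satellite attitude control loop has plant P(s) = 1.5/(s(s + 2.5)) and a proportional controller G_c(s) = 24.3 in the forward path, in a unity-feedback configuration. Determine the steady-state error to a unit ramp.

The loop has one pole at the origin (type 1). Velocity error constant K_v = lim_{s→0} s·G_c(s)P(s) = 24.3·1.5/2.5 = 14.58.
Steady-state error to a unit ramp: e_ss = 1/K_v = 0.0686.

0.0686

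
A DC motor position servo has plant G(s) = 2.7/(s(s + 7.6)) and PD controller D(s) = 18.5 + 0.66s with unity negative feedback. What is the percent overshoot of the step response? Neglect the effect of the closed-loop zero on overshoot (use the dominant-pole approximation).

6.16%

Forward path: (18.5 + 0.66s)·2.7/(s(s+7.6)). The closed-loop characteristic equation is s² + (7.6 + 2.7·0.66)s + 2.7·18.5 = 0.
That is s² + 9.382s + 49.95 = 0, so ω_n = 7.068 rad/s and ζ = 9.382/(2·7.068) = 0.6637.
%OS = 100·exp(−πζ/√(1−ζ²)) = 6.16%.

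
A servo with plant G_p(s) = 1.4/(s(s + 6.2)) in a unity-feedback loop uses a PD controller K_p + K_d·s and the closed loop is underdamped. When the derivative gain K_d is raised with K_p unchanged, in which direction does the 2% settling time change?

Characteristic equation s² + (6.2 + 1.4K_d)s + 1.4K_p = 0: raising K_d increases ζω_n = (6.2+1.4K_d)/2 while the loop stays underdamped, so T_s ≈ 4/(ζω_n) decreases.

decrease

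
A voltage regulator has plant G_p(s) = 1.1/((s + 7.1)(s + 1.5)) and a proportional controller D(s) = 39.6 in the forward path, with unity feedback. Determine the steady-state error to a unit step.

0.196

The loop is type 0. Static position error constant K_pos = D(0)·G_p(0) = 39.6·0.1033 = 4.09.
Steady-state error to a unit step: e_ss = 1/(1+K_pos) = 1/5.09 = 0.196.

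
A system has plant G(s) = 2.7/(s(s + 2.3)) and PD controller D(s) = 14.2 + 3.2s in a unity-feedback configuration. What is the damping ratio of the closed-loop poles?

Forward path: (14.2 + 3.2s)·2.7/(s(s+2.3)). The closed-loop characteristic equation is s² + (2.3 + 2.7·3.2)s + 2.7·14.2 = 0.
That is s² + 10.94s + 38.34 = 0, so ω_n = 6.192 rad/s and ζ = 10.94/(2·6.192) = 0.8834.

ζ = 0.883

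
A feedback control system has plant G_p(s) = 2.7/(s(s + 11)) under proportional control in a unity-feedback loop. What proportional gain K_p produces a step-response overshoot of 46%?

From %OS = 100·exp(−πζ/√(1−ζ²)) = 46%, ζ = −ln(0.46)/√(π²+ln²(0.46)) = 0.24.
Characteristic equation s² + 11s + 2.7K_p = 0 gives ζ = 11/(2√(2.7K_p)).
Setting ζ = 0.24: √(2.7K_p) = 11/(2·0.24) = 22.92, so K_p = 525.4/2.7 = 195.

K_p = 195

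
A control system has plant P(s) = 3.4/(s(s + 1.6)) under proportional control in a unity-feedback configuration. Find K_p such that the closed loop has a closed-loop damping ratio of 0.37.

K_p = 1.37

Closed-loop characteristic equation: s² + 1.6s + K_p·3.4 = 0.
So ω_n = √(3.4K_p) and 2ζω_n = 1.6, giving ζ = 1.6/(2√(3.4K_p)).
Setting ζ = 0.37: √(3.4K_p) = 1.6/(2·0.37) = 2.162, so K_p = 4.675/3.4 = 1.37.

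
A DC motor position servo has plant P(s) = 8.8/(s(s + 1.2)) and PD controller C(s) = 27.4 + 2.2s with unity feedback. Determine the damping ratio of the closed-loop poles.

ζ = 0.662

Forward path: (27.4 + 2.2s)·8.8/(s(s+1.2)). The closed-loop characteristic equation is s² + (1.2 + 8.8·2.2)s + 8.8·27.4 = 0.
That is s² + 20.56s + 241.1 = 0, so ω_n = 15.53 rad/s and ζ = 20.56/(2·15.53) = 0.662.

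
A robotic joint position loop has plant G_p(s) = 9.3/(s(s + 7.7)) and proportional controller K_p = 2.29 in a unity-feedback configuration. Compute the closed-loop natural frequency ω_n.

ω_n = 4.61 rad/s

The closed-loop denominator is s(s+7.7) + 2.29·9.3 = s² + 7.7s + 21.3.
So ω_n² = 21.3 ⇒ ω_n = 4.615 rad/s, and ζ = 7.7/(2ω_n) = 0.834.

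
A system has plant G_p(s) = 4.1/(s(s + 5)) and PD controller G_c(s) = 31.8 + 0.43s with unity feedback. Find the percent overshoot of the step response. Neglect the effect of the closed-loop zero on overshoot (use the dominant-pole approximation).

Forward path: (31.8 + 0.43s)·4.1/(s(s+5)). The closed-loop characteristic equation is s² + (5 + 4.1·0.43)s + 4.1·31.8 = 0.
That is s² + 6.763s + 130.4 = 0, so ω_n = 11.42 rad/s and ζ = 6.763/(2·11.42) = 0.2961.
%OS = 100·exp(−πζ/√(1−ζ²)) = 37.8%.

37.8%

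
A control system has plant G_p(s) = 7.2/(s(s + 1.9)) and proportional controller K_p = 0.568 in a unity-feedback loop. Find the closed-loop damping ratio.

The closed-loop denominator is s(s+1.9) + 0.568·7.2 = s² + 1.9s + 4.09.
So ω_n² = 4.09 ⇒ ω_n = 2.022 rad/s, and ζ = 1.9/(2ω_n) = 0.47.

ζ = 0.47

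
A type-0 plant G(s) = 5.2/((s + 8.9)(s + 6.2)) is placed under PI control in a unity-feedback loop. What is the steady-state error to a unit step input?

The PI controller's integrator makes the forward path type 1, so e_ss to a step is zero.

0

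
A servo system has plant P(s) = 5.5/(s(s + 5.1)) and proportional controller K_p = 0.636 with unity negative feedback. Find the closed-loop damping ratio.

1 + K_p·P(s) = 0 gives s² + 5.1s + 3.498 = 0.
Matching s² + 2ζω_n s + ω_n²: ω_n = √3.498 = 1.87 rad/s and 2ζω_n = 5.1, so ζ = 5.1/(2·1.87) = 1.36.

ζ = 1.36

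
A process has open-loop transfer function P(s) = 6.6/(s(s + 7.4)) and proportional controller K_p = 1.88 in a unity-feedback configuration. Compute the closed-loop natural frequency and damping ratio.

With unity feedback the closed-loop characteristic equation is s² + 7.4s + 1.88·6.6 = s² + 7.4s + 12.41 = 0.
So ω_n² = 12.41 ⇒ ω_n = 3.522 rad/s, and ζ = 7.4/(2ω_n) = 1.05.

ω_n = 3.52 rad/s, ζ = 1.05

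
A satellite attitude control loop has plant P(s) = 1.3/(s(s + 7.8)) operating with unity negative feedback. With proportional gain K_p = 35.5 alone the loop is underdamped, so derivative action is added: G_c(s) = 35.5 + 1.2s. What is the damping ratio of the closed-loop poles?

ζ = 0.689

Forward path: (35.5 + 1.2s)·1.3/(s(s+7.8)). The closed-loop characteristic equation is s² + (7.8 + 1.3·1.2)s + 1.3·35.5 = 0.
That is s² + 9.36s + 46.15 = 0, so ω_n = 6.793 rad/s and ζ = 9.36/(2·6.793) = 0.6889.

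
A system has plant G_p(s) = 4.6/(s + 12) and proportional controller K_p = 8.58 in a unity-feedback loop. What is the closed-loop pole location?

Closed-loop transfer function: T(s) = K_p·G_p(s)/(1 + K_p·G_p(s)) = 39.47/(s + 12 + 39.47) = 39.47/(s + 51.47).
The closed-loop pole is at s = −51.47.

s = -51.47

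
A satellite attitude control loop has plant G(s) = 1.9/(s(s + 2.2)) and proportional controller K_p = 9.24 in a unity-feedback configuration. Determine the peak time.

T_p = 0.777 s

The closed-loop denominator s² + 2.2s + 17.56 gives ω_n = √17.56 = 4.19 and ζ = 2.2/(2ω_n) = 0.2625.
Damped frequency ω_d = ω_n√(1−ζ²) = 4.043 rad/s, so peak time T_p = π/ω_d = 0.777 s.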